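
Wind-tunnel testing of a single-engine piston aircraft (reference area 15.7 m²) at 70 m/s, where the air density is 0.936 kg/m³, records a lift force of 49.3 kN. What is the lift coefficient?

CL = 1.37

From L = ½ρv²S·CL, rearranging gives CL = 2L/(ρv²S).
CL = 2 × 49300 / (0.936 × 70² × 15.7) = 1.37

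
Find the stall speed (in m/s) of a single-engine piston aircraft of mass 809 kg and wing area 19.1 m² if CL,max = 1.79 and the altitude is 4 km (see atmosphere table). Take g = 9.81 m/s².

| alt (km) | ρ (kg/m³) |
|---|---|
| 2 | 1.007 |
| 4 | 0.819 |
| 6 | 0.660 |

At 4 km, from the table: ρ = 0.819 kg/m³.
Stall occurs when L = W at CL,max. W = mg = 809 × 9.81 = 7936 N.
From L = ½ρV²S·CL,max = W: V_stall = √(2W/(ρSCL,max)) = √(2·7936/(0.819·19.1·1.79))
V_stall = √566.9 = 23.8 m/s

V_stall = 23.8 m/s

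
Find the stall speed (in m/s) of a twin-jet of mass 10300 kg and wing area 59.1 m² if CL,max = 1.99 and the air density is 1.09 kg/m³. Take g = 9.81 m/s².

Stall occurs when L = W at CL,max. W = mg = 10300 × 9.81 = 1.01×10^5 N.
From L = ½ρV²S·CL,max = W: V_stall = √(2W/(ρSCL,max)) = √(2·1.01×10^5/(1.09·59.1·1.99))
V_stall = √1576 = 39.7 m/s

V_stall = 39.7 m/s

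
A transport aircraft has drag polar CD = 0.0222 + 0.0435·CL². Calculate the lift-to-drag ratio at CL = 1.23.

CD = 0.0222 + 0.0435 × 1.23² = 0.08801
L/D = CL/CD = 1.23 / 0.08801 = 14

L/D = 14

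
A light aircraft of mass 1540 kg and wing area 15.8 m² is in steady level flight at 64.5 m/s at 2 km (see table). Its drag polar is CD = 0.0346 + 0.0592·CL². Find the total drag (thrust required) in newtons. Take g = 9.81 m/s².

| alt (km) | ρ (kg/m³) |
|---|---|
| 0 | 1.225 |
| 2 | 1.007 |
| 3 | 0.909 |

D = 1550 N

At 2 km, from the table: ρ = 1.007 kg/m³.
Weight W = mg = 1540 × 9.81 = 15107 N; in level flight L = W.
Dynamic pressure q = 0.5 × 1.007 × 64.5² = 2095 Pa.
CL = W/(q·S) = 15107 / (2095 × 15.8) = 0.4565.
CD = 0.0346 + 0.0592 × 0.4565² = 0.04694.
D = q·S·CD = 2095 × 15.8 × 0.04694 = 1553 N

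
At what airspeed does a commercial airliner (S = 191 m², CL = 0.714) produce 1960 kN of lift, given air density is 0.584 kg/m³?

L = ½ρv²S·CL ⇒ v = √(2L/(ρ·S·CL))
v = √(2 × 1.96×10^6 / (0.584 × 191 × 0.714)) = √49220 = 222 m/s

v = 222 m/s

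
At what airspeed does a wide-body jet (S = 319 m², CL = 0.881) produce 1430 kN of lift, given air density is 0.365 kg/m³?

v = 167 m/s

L = ½ρv²S·CL ⇒ v = √(2L/(ρ·S·CL))
v = √(2 × 1.43×10^6 / (0.365 × 319 × 0.881)) = √27880 = 167 m/s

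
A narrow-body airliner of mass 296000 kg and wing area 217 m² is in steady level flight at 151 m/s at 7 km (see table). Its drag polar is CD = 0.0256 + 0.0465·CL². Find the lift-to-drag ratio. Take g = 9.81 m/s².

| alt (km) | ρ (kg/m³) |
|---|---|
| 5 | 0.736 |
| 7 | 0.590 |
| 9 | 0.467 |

At 7 km, from the table: ρ = 0.590 kg/m³.
In steady level flight, lift balances weight: W = mg = 296000 × 9.81 = 2.9038×10^6 N.
Dynamic pressure q = 0.5 × 0.59 × 151² = 6726 Pa.
Required CL = L/(qS) = 2.9038×10^6/(6726·217) = 1.989.
CD = 0.0256 + 0.0465 × 1.989² = 0.2096.
L/D = CL/CD = 1.989 / 0.2096 = 9.49

L/D = 9.49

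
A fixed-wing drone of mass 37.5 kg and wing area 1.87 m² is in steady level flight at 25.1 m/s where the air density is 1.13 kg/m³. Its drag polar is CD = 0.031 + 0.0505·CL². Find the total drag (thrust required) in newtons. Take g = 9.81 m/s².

D = 30.9 N

In steady level flight, lift balances weight: W = mg = 37.5 × 9.81 = 367.88 N.
q = ½ρv² = ½ × 1.13 × 25.1² = 356 Pa.
Required CL = L/(qS) = 367.88/(356·1.87) = 0.5527.
CD = 0.031 + 0.0505 × 0.5527² = 0.04642.
D = q·S·CD = 356 × 1.87 × 0.04642 = 30.9 N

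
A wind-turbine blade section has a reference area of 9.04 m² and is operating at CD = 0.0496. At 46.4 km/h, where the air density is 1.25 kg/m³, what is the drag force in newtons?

D = 46.6 N

Convert speed: v = 46.4 km/h ÷ 3.6 = 12.89 m/s.
D = ½ρv²S·CD = ½ × 1.25 × 12.89² × 9.04 × 0.0496 = 46.6 N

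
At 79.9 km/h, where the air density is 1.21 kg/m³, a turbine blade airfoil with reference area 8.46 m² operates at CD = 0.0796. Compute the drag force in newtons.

D = 201 N

Convert speed: v = 79.9 km/h ÷ 3.6 = 22.19 m/s.
Dynamic pressure q = ½ρv² = ½ × 1.21 × 22.19² = 298 Pa.
D = q·S·CD = 298 × 8.46 × 0.0796 = 201 N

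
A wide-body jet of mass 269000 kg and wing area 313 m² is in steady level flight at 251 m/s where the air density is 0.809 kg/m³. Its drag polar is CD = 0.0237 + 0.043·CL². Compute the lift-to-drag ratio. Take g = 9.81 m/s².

L/D = 11.6

Weight W = mg = 269000 × 9.81 = 2.6389×10^6 N; in level flight L = W.
q = ½ρv² = ½ × 0.809 × 251² = 25480 Pa.
Required CL = L/(qS) = 2.6389×10^6/(25480·313) = 0.3308.
CD = 0.0237 + 0.043 × 0.3308² = 0.02841.
L/D = CL/CD = 0.3308 / 0.02841 = 11.6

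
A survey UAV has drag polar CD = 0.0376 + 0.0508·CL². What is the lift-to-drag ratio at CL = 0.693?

L/D = 11.2

CD = 0.0376 + 0.0508 × 0.693² = 0.062
L/D = CL/CD = 0.693 / 0.062 = 11.2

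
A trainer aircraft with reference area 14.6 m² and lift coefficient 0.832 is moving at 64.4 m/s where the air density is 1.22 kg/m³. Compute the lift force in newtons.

L = 30700 N

Dynamic pressure q = ½ρv² = ½ × 1.22 × 64.4² = 2530 Pa.
L = q·S·CL = 2530 × 14.6 × 0.832 = 30700 N ≈ 30.7 kN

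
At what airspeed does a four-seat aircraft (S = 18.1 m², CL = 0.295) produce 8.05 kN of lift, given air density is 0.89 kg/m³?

L = ½ρv²S·CL ⇒ v = √(2L/(ρ·S·CL))
v = √(2 × 8050 / (0.89 × 18.1 × 0.295)) = √3388 = 58.2 m/s

v = 58.2 m/s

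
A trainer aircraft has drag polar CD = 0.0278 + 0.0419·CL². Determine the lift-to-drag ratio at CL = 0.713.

L/D = 14.5

CD = 0.0278 + 0.0419 × 0.713² = 0.0491
L/D = CL/CD = 0.713 / 0.0491 = 14.5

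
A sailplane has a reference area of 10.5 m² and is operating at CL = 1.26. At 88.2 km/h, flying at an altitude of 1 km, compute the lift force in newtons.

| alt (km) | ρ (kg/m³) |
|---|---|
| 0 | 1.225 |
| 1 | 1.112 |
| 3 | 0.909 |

L = 4420 N

At 1 km, from the table: ρ = 1.112 kg/m³.
Convert speed: v = 88.2 km/h ÷ 3.6 = 24.5 m/s.
L = ½ρv²S·CL = ½ × 1.112 × 24.5² × 10.5 × 1.26 = 4420 N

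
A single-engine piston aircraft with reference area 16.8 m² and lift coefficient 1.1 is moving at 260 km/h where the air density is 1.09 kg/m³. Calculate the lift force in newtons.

Convert speed: v = 260 km/h ÷ 3.6 = 72.22 m/s.
Dynamic pressure q = ½ρv² = ½ × 1.09 × 72.22² = 2843 Pa.
L = q·S·CL = 2843 × 16.8 × 1.1 = 52500 N ≈ 52.5 kN

L = 52500 N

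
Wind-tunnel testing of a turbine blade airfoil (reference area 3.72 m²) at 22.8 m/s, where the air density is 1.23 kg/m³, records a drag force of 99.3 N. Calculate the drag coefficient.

From D = ½ρv²S·CD, rearranging gives CD = 2D/(ρv²S).
CD = 2 × 99.3 / (1.23 × 22.8² × 3.72) = 0.0835

CD = 0.0835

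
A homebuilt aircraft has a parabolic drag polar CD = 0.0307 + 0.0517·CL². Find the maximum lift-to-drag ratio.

(L/D)max = 12.6

For CD = CD0 + K·CL², (L/D)max occurs at CL* = √(CD0/K) and equals 1/(2√(K·CD0)).
(L/D)max = 1/(2√(0.0517 × 0.0307)) = 1/(2 × 0.03984) = 12.6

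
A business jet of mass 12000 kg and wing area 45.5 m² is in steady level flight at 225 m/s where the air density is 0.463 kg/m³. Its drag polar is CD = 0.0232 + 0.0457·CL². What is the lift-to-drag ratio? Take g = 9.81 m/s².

L/D = 8.68

Weight W = mg = 12000 × 9.81 = 1.1772×10^5 N; in level flight L = W.
Dynamic pressure q = 0.5 × 0.463 × 225² = 11720 Pa.
Required CL = L/(qS) = 1.1772×10^5/(11720·45.5) = 0.2208.
CD = 0.0232 + 0.0457 × 0.2208² = 0.02543.
L/D = CL/CD = 0.2208 / 0.02543 = 8.68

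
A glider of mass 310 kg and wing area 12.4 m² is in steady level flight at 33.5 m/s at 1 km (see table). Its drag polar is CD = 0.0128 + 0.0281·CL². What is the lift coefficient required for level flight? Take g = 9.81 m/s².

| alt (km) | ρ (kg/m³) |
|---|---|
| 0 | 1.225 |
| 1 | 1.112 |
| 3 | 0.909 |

At 1 km, from the table: ρ = 1.112 kg/m³.
Weight W = mg = 310 × 9.81 = 3041.1 N; in level flight L = W.
q = ½ρv² = ½ × 1.112 × 33.5² = 624 Pa.
CL = W/(q·S) = 3041.1 / (624 × 12.4) = 0.393.

CL = 0.393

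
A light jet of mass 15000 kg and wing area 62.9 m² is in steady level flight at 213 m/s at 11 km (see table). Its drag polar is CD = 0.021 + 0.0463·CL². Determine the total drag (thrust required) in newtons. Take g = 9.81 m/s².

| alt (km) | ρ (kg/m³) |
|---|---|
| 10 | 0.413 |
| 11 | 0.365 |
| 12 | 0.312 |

At 11 km, from the table: ρ = 0.365 kg/m³.
Level flight ⇒ L = W = m·g = 15000 × 9.81 = 1.4715×10^5 N.
q = ½ρv² = ½ × 0.365 × 213² = 8280 Pa.
CL = 2W/(ρv²S) = 2×1.4715×10^5/(0.365×213²×62.9) = 0.2825.
CD = 0.021 + 0.0463 × 0.2825² = 0.0247.
D = q·S·CD = 8280 × 62.9 × 0.0247 = 12860 N

D = 12900 N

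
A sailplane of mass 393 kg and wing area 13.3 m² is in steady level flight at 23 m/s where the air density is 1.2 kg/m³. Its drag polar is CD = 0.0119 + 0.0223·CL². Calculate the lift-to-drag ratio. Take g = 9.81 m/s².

L/D = 29.9

Level flight ⇒ L = W = m·g = 393 × 9.81 = 3855.3 N.
Dynamic pressure q = 0.5 × 1.2 × 23² = 317.4 Pa.
CL = W/(q·S) = 3855.3 / (317.4 × 13.3) = 0.9133.
CD = 0.0119 + 0.0223 × 0.9133² = 0.0305.
L/D = CL/CD = 0.9133 / 0.0305 = 29.9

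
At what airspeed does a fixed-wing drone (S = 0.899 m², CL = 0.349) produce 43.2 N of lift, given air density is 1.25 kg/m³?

L = ½ρv²S·CL ⇒ v = √(2L/(ρ·S·CL))
v = √(2 × 43.2 / (1.25 × 0.899 × 0.349)) = √220.3 = 14.8 m/s

v = 14.8 m/s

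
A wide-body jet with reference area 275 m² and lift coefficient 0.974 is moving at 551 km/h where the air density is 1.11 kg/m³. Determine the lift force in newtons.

L = 3.48×10^6 N

Convert speed: v = 551 km/h ÷ 3.6 = 153.1 m/s.
L = ½ρv²S·CL = ½ × 1.11 × 153.1² × 275 × 0.974 = 3.48×10^6 N ≈ 3480 kN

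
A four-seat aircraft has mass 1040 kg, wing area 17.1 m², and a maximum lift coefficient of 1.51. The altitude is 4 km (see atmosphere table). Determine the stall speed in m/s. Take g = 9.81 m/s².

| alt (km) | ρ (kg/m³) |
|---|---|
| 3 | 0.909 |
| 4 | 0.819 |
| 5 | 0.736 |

At 4 km, from the table: ρ = 0.819 kg/m³.
At stall, lift equals weight: L = W = m·g = 1040 × 9.81 = 10200 N.
V_stall = √(2W/(ρ·S·CL,max)) = √(2 × 10200 / (0.819 × 17.1 × 1.51))
V_stall = √964.9 = 31.1 m/s

V_stall = 31.1 m/s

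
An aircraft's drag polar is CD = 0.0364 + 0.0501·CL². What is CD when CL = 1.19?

CD = 0.107

CD = 0.0364 + 0.0501 × 1.19² = 0.0364 + 0.07095 = 0.107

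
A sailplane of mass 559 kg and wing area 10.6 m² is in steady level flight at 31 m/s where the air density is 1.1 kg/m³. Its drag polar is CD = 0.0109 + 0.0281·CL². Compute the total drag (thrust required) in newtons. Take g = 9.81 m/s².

In steady level flight, lift balances weight: W = mg = 559 × 9.81 = 5483.8 N.
Dynamic pressure q = 0.5 × 1.1 × 31² = 528.6 Pa.
Required CL = L/(qS) = 5483.8/(528.6·10.6) = 0.9788.
CD = 0.0109 + 0.0281 × 0.9788² = 0.03782.
D = q·S·CD = 528.6 × 10.6 × 0.03782 = 211.9 N

D = 212 N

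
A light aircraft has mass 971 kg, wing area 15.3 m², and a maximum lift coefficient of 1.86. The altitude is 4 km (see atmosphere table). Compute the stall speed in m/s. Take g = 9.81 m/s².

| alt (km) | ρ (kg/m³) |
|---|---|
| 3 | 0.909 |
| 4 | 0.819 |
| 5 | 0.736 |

At 4 km, from the table: ρ = 0.819 kg/m³.
At stall, lift equals weight: L = W = m·g = 971 × 9.81 = 9526 N.
From L = ½ρV²S·CL,max = W: V_stall = √(2W/(ρSCL,max)) = √(2·9526/(0.819·15.3·1.86))
V_stall = √817.4 = 28.6 m/s

V_stall = 28.6 m/s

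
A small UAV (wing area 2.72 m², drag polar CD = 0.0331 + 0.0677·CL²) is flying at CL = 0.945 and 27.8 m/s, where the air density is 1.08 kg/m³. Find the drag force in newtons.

CD = 0.0331 + 0.0677 × 0.945² = 0.09356
D = ½ρv²S·CD = ½ × 1.08 × 27.8² × 2.72 × 0.09356 = 106 N

D = 106 N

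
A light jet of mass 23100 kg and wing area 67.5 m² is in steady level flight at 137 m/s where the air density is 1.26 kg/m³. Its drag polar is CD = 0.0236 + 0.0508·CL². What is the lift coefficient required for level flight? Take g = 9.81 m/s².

CL = 0.284

In steady level flight, lift balances weight: W = mg = 23100 × 9.81 = 2.2661×10^5 N.
Dynamic pressure q = 0.5 × 1.26 × 137² = 11820 Pa.
CL = W/(q·S) = 2.2661×10^5 / (11820 × 67.5) = 0.2839.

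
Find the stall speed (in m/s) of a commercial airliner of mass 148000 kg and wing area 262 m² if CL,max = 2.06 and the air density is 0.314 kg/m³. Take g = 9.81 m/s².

Stall occurs when L = W at CL,max. W = mg = 148000 × 9.81 = 1.452×10^6 N.
V_stall = √(2W/(ρ·S·CL,max)) = √(2 × 1.452×10^6 / (0.314 × 262 × 2.06))
V_stall = √17130 = 131 m/s

V_stall = 131 m/s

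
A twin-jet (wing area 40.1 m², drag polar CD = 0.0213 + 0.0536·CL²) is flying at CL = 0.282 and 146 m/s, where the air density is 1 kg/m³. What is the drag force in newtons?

D = 10900 N

CD = 0.0213 + 0.0536 × 0.282² = 0.02556
D = ½ρv²S·CD = ½ × 1 × 146² × 40.1 × 0.02556 = 10900 N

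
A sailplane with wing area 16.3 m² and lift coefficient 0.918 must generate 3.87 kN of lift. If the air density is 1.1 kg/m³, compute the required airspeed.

v = 21.7 m/s

L = ½ρv²S·CL ⇒ v = √(2L/(ρ·S·CL))
v = √(2 × 3870 / (1.1 × 16.3 × 0.918)) = √470.2 = 21.7 m/s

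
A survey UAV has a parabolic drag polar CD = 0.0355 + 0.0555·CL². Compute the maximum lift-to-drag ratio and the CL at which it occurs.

(L/D)max = 11.3, at CL = 0.8

For CD = CD0 + K·CL², (L/D)max occurs at CL* = √(CD0/K) and equals 1/(2√(K·CD0)).
(L/D)max = 1/(2√(0.0555 × 0.0355)) = 1/(2 × 0.04439) = 11.3
CL* = √(0.0355/0.0555) = 0.8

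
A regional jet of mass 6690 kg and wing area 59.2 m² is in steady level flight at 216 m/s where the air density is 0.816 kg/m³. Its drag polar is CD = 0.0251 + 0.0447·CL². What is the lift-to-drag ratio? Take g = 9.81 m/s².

L/D = 2.31

In steady level flight, lift balances weight: W = mg = 6690 × 9.81 = 65629 N.
q = ½ρv² = ½ × 0.816 × 216² = 19040 Pa.
CL = 2W/(ρv²S) = 2×65629/(0.816×216²×59.2) = 0.05824.
CD = 0.0251 + 0.0447 × 0.05824² = 0.02525.
L/D = CL/CD = 0.05824 / 0.02525 = 2.31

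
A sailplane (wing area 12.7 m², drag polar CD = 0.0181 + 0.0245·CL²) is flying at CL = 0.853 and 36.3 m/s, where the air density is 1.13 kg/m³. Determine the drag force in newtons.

D = 340 N

CD = 0.0181 + 0.0245 × 0.853² = 0.03593
D = ½ρv²S·CD = ½ × 1.13 × 36.3² × 12.7 × 0.03593 = 340 N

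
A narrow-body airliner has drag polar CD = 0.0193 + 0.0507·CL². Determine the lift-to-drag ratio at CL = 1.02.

CD = 0.0193 + 0.0507 × 1.02² = 0.07205
L/D = CL/CD = 1.02 / 0.07205 = 14.2

L/D = 14.2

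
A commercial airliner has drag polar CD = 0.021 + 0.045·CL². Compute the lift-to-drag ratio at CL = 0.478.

CD = 0.021 + 0.045 × 0.478² = 0.03128
L/D = CL/CD = 0.478 / 0.03128 = 15.3

L/D = 15.3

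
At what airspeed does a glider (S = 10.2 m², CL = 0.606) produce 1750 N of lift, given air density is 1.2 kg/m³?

v = 21.7 m/s

L = ½ρv²S·CL ⇒ v = √(2L/(ρ·S·CL))
v = √(2 × 1750 / (1.2 × 10.2 × 0.606)) = √471.9 = 21.7 m/s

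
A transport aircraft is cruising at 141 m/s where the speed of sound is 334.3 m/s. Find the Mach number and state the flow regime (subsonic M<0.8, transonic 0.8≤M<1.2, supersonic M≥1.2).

M = v/a = 141 / 334.3 = 0.422
M = 0.422 → subsonic.

M = 0.422 (subsonic)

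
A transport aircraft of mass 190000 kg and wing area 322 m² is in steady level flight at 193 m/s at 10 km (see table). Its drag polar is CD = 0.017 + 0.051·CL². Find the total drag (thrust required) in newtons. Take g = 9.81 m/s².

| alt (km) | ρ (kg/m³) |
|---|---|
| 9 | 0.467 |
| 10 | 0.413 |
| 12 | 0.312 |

D = 1.14×10^5 N

At 10 km, from the table: ρ = 0.413 kg/m³.
Level flight ⇒ L = W = m·g = 190000 × 9.81 = 1.8639×10^6 N.
Dynamic pressure q = 0.5 × 0.413 × 193² = 7692 Pa.
CL = W/(q·S) = 1.8639×10^6 / (7692 × 322) = 0.7525.
CD = 0.017 + 0.051 × 0.7525² = 0.04588.
D = q·S·CD = 7692 × 322 × 0.04588 = 1.136×10^5 N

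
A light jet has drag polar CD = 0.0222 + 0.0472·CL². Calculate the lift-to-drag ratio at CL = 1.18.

L/D = 13.4

CD = 0.0222 + 0.0472 × 1.18² = 0.08792
L/D = CL/CD = 1.18 / 0.08792 = 13.4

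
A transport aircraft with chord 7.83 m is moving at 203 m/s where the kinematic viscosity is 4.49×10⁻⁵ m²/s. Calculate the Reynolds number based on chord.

Re = 3.54×10^7

Re = v·c/ν = 203 × 7.83 / (4.49×10⁻⁵) = 3.54×10^7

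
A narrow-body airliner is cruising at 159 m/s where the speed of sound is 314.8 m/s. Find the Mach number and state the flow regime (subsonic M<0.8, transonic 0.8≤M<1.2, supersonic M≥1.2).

M = v/a = 159 / 314.8 = 0.505
M = 0.505 → subsonic.

M = 0.505 (subsonic)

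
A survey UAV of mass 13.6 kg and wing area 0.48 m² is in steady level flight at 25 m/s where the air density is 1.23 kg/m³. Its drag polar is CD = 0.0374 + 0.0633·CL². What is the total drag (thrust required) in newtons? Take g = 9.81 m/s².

In steady level flight, lift balances weight: W = mg = 13.6 × 9.81 = 133.42 N.
q = ½ρv² = ½ × 1.23 × 25² = 384.4 Pa.
CL = W/(q·S) = 133.42 / (384.4 × 0.48) = 0.7231.
CD = 0.0374 + 0.0633 × 0.7231² = 0.0705.
D = q·S·CD = 384.4 × 0.48 × 0.0705 = 13.01 N

D = 13 N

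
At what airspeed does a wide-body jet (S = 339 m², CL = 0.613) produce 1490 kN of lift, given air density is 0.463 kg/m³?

L = ½ρv²S·CL ⇒ v = √(2L/(ρ·S·CL))
v = √(2 × 1.49×10^6 / (0.463 × 339 × 0.613)) = √30970 = 176 m/s

v = 176 m/s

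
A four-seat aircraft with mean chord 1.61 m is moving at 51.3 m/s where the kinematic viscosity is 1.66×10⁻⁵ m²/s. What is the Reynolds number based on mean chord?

Re = v·c/ν = 51.3 × 1.61 / (1.66×10⁻⁵) = 4.98×10^6

Re = 4.98×10^6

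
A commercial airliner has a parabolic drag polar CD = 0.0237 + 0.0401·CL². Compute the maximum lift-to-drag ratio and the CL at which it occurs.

(L/D)max = 16.2, at CL = 0.769

For CD = CD0 + K·CL², (L/D)max occurs at CL* = √(CD0/K) and equals 1/(2√(K·CD0)).
(L/D)max = 1/(2√(0.0401 × 0.0237)) = 1/(2 × 0.03083) = 16.2
CL* = √(0.0237/0.0401) = 0.769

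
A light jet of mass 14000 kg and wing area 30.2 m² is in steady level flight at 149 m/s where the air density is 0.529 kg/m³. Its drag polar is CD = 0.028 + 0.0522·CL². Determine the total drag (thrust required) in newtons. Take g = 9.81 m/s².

D = 10500 N

Weight W = mg = 14000 × 9.81 = 1.3734×10^5 N; in level flight L = W.
q = ½ρv² = ½ × 0.529 × 149² = 5872 Pa.
CL = 2W/(ρv²S) = 2×1.3734×10^5/(0.529×149²×30.2) = 0.7744.
CD = 0.028 + 0.0522 × 0.7744² = 0.05931.
D = q·S·CD = 5872 × 30.2 × 0.05931 = 10520 N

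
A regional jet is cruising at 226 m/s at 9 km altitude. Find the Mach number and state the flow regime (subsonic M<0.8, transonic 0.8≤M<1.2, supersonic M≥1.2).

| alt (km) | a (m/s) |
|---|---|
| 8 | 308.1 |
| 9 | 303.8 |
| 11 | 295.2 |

At 9 km, from the table: a = 303.8 m/s.
M = v/a = 226 / 303.8 = 0.744
M = 0.744 → subsonic.

M = 0.744 (subsonic)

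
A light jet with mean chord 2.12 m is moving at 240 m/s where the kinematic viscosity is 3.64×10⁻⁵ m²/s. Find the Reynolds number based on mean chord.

Re = v·c/ν = 240 × 2.12 / (3.64×10⁻⁵) = 1.4×10^7

Re = 1.4×10^7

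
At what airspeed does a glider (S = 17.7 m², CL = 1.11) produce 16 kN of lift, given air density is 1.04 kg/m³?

L = ½ρv²S·CL ⇒ v = √(2L/(ρ·S·CL))
v = √(2 × 16000 / (1.04 × 17.7 × 1.11)) = √1566 = 39.6 m/s

v = 39.6 m/s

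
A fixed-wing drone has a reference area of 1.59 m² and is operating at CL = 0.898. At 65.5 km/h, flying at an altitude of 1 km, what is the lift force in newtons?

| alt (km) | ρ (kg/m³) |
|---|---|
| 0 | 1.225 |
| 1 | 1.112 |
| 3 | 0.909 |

At 1 km, from the table: ρ = 1.112 kg/m³.
Convert speed: v = 65.5 km/h ÷ 3.6 = 18.19 m/s.
Dynamic pressure q = ½ρv² = ½ × 1.112 × 18.19² = 184.1 Pa.
L = q·S·CL = 184.1 × 1.59 × 0.898 = 263 N

L = 263 N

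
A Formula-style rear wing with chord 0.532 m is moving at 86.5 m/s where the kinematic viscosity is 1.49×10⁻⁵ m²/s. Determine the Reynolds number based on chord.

Re = v·c/ν = 86.5 × 0.532 / (1.49×10⁻⁵) = 3.09×10^6

Re = 3.09×10^6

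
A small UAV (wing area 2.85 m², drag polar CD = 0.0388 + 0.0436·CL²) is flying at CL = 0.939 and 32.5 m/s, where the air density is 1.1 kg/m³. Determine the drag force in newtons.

D = 128 N

CD = 0.0388 + 0.0436 × 0.939² = 0.07724
D = ½ρv²S·CD = ½ × 1.1 × 32.5² × 2.85 × 0.07724 = 128 N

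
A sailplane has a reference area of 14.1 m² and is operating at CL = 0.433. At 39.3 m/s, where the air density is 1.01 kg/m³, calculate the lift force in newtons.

L = 4760 N

L = ½ρv²S·CL = ½ × 1.01 × 39.3² × 14.1 × 0.433 = 4760 N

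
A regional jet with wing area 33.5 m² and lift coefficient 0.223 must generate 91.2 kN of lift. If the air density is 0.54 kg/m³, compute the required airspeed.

L = ½ρv²S·CL ⇒ v = √(2L/(ρ·S·CL))
v = √(2 × 91200 / (0.54 × 33.5 × 0.223)) = √45210 = 213 m/s

v = 213 m/s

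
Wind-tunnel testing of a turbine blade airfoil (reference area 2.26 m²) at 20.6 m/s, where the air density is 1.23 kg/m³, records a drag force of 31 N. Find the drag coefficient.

CD = 0.0526

From D = ½ρv²S·CD, rearranging gives CD = 2D/(ρv²S).
CD = 2 × 31 / (1.23 × 20.6² × 2.26) = 0.0526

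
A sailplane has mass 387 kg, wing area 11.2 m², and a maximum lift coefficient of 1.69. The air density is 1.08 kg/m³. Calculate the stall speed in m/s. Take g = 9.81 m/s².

Weight W = mg = 387 × 9.81 = 3796 N.
V_stall = √(2W/(ρ·S·CL,max)) = √(2 × 3796 / (1.08 × 11.2 × 1.69))
V_stall = √371.4 = 19.3 m/s

V_stall = 19.3 m/s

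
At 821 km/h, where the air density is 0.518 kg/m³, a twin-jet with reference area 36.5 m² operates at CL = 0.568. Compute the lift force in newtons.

L = 2.79×10^5 N

Convert speed: v = 821 km/h ÷ 3.6 = 228.1 m/s.
Dynamic pressure q = ½ρv² = ½ × 0.518 × 228.1² = 13470 Pa.
L = q·S·CL = 13470 × 36.5 × 0.568 = 2.79×10^5 N ≈ 279 kN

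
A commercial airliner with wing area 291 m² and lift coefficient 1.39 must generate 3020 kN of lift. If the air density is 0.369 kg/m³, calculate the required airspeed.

v = 201 m/s

L = ½ρv²S·CL ⇒ v = √(2L/(ρ·S·CL))
v = √(2 × 3.02×10^6 / (0.369 × 291 × 1.39)) = √40470 = 201 m/s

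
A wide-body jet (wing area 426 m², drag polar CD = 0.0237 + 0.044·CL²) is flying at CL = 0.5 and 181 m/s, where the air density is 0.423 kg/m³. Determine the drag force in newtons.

CD = 0.0237 + 0.044 × 0.5² = 0.0347
D = ½ρv²S·CD = ½ × 0.423 × 181² × 426 × 0.0347 = 1.02×10^5 N

D = 1.02×10^5 N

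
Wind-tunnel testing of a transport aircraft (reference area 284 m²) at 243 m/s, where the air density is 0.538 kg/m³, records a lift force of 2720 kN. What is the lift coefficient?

CL = 0.603

From L = ½ρv²S·CL, rearranging gives CL = 2L/(ρv²S).
CL = 2 × 2.72×10^6 / (0.538 × 243² × 284) = 0.603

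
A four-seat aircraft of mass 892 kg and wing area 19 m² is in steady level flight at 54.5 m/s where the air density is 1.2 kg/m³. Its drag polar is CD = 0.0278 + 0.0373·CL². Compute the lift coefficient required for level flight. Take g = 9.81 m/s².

CL = 0.258

Weight W = mg = 892 × 9.81 = 8750.5 N; in level flight L = W.
Dynamic pressure q = 0.5 × 1.2 × 54.5² = 1782 Pa.
CL = W/(q·S) = 8750.5 / (1782 × 19) = 0.2584.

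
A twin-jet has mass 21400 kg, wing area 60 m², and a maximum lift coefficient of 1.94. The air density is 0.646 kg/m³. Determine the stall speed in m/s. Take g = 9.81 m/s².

V_stall = 74.7 m/s

Stall occurs when L = W at CL,max. W = mg = 21400 × 9.81 = 2.099×10^5 N.
From L = ½ρV²S·CL,max = W: V_stall = √(2W/(ρSCL,max)) = √(2·2.099×10^5/(0.646·60·1.94))
V_stall = √5584 = 74.7 m/s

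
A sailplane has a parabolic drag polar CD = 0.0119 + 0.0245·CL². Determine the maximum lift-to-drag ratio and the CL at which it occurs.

For CD = CD0 + K·CL², (L/D)max occurs at CL* = √(CD0/K) and equals 1/(2√(K·CD0)).
(L/D)max = 1/(2√(0.0245 × 0.0119)) = 1/(2 × 0.01707) = 29.3
CL* = √(0.0119/0.0245) = 0.697

(L/D)max = 29.3, at CL = 0.697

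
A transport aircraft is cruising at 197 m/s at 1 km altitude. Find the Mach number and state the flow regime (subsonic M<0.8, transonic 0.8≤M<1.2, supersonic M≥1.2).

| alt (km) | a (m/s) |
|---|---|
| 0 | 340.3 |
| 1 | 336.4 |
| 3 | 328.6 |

At 1 km, from the table: a = 336.4 m/s.
M = v/a = 197 / 336.4 = 0.586
M = 0.586 → subsonic.

M = 0.586 (subsonic)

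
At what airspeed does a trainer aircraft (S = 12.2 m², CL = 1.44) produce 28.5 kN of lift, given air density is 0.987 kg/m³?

L = ½ρv²S·CL ⇒ v = √(2L/(ρ·S·CL))
v = √(2 × 28500 / (0.987 × 12.2 × 1.44)) = √3287 = 57.3 m/s

v = 57.3 m/s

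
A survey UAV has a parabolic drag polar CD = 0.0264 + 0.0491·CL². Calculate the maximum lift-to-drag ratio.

For CD = CD0 + K·CL², (L/D)max occurs at CL* = √(CD0/K) and equals 1/(2√(K·CD0)).
(L/D)max = 1/(2√(0.0491 × 0.0264)) = 1/(2 × 0.036) = 13.9

(L/D)max = 13.9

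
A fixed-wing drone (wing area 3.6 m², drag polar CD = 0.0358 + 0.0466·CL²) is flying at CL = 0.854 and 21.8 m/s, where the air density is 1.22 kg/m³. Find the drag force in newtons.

CD = 0.0358 + 0.0466 × 0.854² = 0.06979
D = ½ρv²S·CD = ½ × 1.22 × 21.8² × 3.6 × 0.06979 = 72.8 N

D = 72.8 N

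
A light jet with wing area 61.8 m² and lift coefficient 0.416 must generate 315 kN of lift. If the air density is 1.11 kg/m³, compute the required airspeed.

L = ½ρv²S·CL ⇒ v = √(2L/(ρ·S·CL))
v = √(2 × 3.15×10^5 / (1.11 × 61.8 × 0.416)) = √22080 = 149 m/s

v = 149 m/s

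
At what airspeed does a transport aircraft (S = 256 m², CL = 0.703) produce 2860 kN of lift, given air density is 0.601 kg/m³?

L = ½ρv²S·CL ⇒ v = √(2L/(ρ·S·CL))
v = √(2 × 2.86×10^6 / (0.601 × 256 × 0.703)) = √52880 = 230 m/s

v = 230 m/s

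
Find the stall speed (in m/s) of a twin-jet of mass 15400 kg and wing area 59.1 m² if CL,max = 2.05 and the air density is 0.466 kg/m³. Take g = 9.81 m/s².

V_stall = 73.2 m/s

At stall, lift equals weight: L = W = m·g = 15400 × 9.81 = 1.511×10^5 N.
From L = ½ρV²S·CL,max = W: V_stall = √(2W/(ρSCL,max)) = √(2·1.511×10^5/(0.466·59.1·2.05))
V_stall = √5352 = 73.2 m/s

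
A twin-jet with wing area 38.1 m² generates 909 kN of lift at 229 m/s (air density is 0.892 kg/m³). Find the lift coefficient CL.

CL = 1.02

From L = ½ρv²S·CL, rearranging gives CL = 2L/(ρv²S).
CL = 2 × 9.09×10^5 / (0.892 × 229² × 38.1) = 1.02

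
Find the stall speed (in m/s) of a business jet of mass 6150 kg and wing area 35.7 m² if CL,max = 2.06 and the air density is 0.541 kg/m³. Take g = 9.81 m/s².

Stall occurs when L = W at CL,max. W = mg = 6150 × 9.81 = 60330 N.
From L = ½ρV²S·CL,max = W: V_stall = √(2W/(ρSCL,max)) = √(2·60330/(0.541·35.7·2.06))
V_stall = √3033 = 55.1 m/s

V_stall = 55.1 m/s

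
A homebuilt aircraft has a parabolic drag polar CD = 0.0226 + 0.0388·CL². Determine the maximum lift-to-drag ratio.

For CD = CD0 + K·CL², (L/D)max occurs at CL* = √(CD0/K) and equals 1/(2√(K·CD0)).
(L/D)max = 1/(2√(0.0388 × 0.0226)) = 1/(2 × 0.02961) = 16.9

(L/D)max = 16.9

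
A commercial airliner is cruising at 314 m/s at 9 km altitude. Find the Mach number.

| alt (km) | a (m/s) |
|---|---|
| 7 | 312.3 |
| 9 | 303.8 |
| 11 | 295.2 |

M = 1.03

At 9 km, from the table: a = 303.8 m/s.
M = v/a = 314 / 303.8 = 1.03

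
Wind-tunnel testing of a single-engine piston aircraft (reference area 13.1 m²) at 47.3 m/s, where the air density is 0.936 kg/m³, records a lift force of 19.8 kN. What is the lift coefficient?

From L = ½ρv²S·CL, rearranging gives CL = 2L/(ρv²S).
CL = 2 × 19800 / (0.936 × 47.3² × 13.1) = 1.44

CL = 1.44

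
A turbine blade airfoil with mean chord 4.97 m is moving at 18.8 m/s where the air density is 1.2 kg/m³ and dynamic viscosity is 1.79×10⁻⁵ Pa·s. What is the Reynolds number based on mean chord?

Re = 6.26×10^6

Re = ρ·v·c/μ = 1.2 × 18.8 × 4.97 / (1.79×10⁻⁵) = 6.26×10^6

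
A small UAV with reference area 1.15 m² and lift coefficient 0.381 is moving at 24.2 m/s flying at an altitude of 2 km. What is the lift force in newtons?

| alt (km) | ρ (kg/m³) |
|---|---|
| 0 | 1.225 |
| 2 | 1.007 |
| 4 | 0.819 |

At 2 km, from the table: ρ = 1.007 kg/m³.
Dynamic pressure q = ½ρv² = ½ × 1.007 × 24.2² = 294.9 Pa.
L = q·S·CL = 294.9 × 1.15 × 0.381 = 129 N

L = 129 N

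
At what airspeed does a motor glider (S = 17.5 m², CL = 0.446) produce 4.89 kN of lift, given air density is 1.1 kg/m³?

L = ½ρv²S·CL ⇒ v = √(2L/(ρ·S·CL))
v = √(2 × 4890 / (1.1 × 17.5 × 0.446)) = √1139 = 33.8 m/s

v = 33.8 m/s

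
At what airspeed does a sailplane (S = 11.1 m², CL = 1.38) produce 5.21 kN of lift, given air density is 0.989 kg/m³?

L = ½ρv²S·CL ⇒ v = √(2L/(ρ·S·CL))
v = √(2 × 5210 / (0.989 × 11.1 × 1.38)) = √687.8 = 26.2 m/s

v = 26.2 m/s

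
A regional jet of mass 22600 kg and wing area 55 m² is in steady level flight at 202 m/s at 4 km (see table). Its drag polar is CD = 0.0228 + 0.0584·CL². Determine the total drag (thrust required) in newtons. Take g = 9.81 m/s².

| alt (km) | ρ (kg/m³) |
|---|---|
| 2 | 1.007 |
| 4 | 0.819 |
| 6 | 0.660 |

D = 24100 N

At 4 km, from the table: ρ = 0.819 kg/m³.
Weight W = mg = 22600 × 9.81 = 2.2171×10^5 N; in level flight L = W.
q = ½ρv² = ½ × 0.819 × 202² = 16710 Pa.
CL = 2W/(ρv²S) = 2×2.2171×10^5/(0.819×202²×55) = 0.2412.
CD = 0.0228 + 0.0584 × 0.2412² = 0.0262.
D = q·S·CD = 16710 × 55 × 0.0262 = 24080 N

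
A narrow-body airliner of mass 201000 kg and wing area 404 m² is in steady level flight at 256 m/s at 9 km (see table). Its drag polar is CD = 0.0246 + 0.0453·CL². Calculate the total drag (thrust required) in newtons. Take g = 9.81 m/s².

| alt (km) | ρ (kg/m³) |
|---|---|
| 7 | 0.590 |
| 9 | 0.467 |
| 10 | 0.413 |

At 9 km, from the table: ρ = 0.467 kg/m³.
Weight W = mg = 201000 × 9.81 = 1.9718×10^6 N; in level flight L = W.
Dynamic pressure q = 0.5 × 0.467 × 256² = 15300 Pa.
Required CL = L/(qS) = 1.9718×10^6/(15300·404) = 0.3189.
CD = 0.0246 + 0.0453 × 0.3189² = 0.02921.
D = q·S·CD = 15300 × 404 × 0.02921 = 1.806×10^5 N

D = 1.81×10^5 N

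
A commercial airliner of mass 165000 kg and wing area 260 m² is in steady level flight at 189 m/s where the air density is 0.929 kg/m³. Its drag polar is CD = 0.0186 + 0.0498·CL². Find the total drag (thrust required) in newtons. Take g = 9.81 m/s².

D = 1.1×10^5 N

Weight W = mg = 165000 × 9.81 = 1.6186×10^6 N; in level flight L = W.
Dynamic pressure q = 0.5 × 0.929 × 189² = 16590 Pa.
Required CL = L/(qS) = 1.6186×10^6/(16590·260) = 0.3752.
CD = 0.0186 + 0.0498 × 0.3752² = 0.02561.
D = q·S·CD = 16590 × 260 × 0.02561 = 1.105×10^5 N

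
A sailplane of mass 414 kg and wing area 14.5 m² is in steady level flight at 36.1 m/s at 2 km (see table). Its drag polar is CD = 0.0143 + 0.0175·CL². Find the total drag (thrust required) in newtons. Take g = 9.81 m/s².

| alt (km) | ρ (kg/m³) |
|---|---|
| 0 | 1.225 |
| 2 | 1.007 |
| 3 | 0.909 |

D = 166 N

At 2 km, from the table: ρ = 1.007 kg/m³.
Weight W = mg = 414 × 9.81 = 4061.3 N; in level flight L = W.
q = ½ρv² = ½ × 1.007 × 36.1² = 656.2 Pa.
Required CL = L/(qS) = 4061.3/(656.2·14.5) = 0.4269.
CD = 0.0143 + 0.0175 × 0.4269² = 0.01749.
D = q·S·CD = 656.2 × 14.5 × 0.01749 = 166.4 N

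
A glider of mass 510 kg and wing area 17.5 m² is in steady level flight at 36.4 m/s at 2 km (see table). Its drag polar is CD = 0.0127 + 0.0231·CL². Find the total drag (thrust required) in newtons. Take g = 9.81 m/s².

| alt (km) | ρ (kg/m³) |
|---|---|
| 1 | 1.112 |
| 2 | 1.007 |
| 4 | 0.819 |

At 2 km, from the table: ρ = 1.007 kg/m³.
In steady level flight, lift balances weight: W = mg = 510 × 9.81 = 5003.1 N.
q = ½ρv² = ½ × 1.007 × 36.4² = 667.1 Pa.
CL = 2W/(ρv²S) = 2×5003.1/(1.007×36.4²×17.5) = 0.4285.
CD = 0.0127 + 0.0231 × 0.4285² = 0.01694.
D = q·S·CD = 667.1 × 17.5 × 0.01694 = 197.8 N

D = 198 N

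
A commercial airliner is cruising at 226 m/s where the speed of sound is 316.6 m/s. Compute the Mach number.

M = 0.714

M = v/a = 226 / 316.6 = 0.714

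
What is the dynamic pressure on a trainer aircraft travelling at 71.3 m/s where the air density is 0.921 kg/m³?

q = 2340 Pa

q = ½ρv² = ½ × 0.921 × 71.3² = 2340 Pa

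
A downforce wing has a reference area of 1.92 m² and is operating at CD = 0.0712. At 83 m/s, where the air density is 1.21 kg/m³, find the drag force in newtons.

D = ½ρv²S·CD = ½ × 1.21 × 83² × 1.92 × 0.0712 = 570 N

D = 570 N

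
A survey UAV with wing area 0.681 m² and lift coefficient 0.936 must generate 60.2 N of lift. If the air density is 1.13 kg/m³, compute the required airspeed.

L = ½ρv²S·CL ⇒ v = √(2L/(ρ·S·CL))
v = √(2 × 60.2 / (1.13 × 0.681 × 0.936)) = √167.2 = 12.9 m/s

v = 12.9 m/s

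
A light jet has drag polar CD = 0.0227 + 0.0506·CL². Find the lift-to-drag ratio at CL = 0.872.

CD = 0.0227 + 0.0506 × 0.872² = 0.06118
L/D = CL/CD = 0.872 / 0.06118 = 14.3

L/D = 14.3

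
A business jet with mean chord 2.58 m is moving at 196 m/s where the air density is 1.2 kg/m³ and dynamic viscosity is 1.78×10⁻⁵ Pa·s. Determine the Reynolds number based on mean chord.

Re = 3.41×10^7

Re = ρ·v·c/μ = 1.2 × 196 × 2.58 / (1.78×10⁻⁵) = 3.41×10^7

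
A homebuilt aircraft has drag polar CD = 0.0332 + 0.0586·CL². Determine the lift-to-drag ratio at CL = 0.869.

CD = 0.0332 + 0.0586 × 0.869² = 0.07745
L/D = CL/CD = 0.869 / 0.07745 = 11.2

L/D = 11.2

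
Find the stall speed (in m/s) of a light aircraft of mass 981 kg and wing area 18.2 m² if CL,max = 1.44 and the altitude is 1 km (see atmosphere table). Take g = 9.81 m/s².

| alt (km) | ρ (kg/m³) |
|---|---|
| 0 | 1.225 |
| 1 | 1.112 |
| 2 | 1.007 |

At 1 km, from the table: ρ = 1.112 kg/m³.
Weight W = mg = 981 × 9.81 = 9624 N.
V_stall = √(2W/(ρ·S·CL,max)) = √(2 × 9624 / (1.112 × 18.2 × 1.44))
V_stall = √660.4 = 25.7 m/s

V_stall = 25.7 m/s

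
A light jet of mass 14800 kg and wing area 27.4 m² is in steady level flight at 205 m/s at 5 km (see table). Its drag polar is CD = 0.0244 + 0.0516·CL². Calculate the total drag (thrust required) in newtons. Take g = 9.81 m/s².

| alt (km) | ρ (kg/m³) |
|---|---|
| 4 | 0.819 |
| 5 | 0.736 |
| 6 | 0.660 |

D = 12900 N

At 5 km, from the table: ρ = 0.736 kg/m³.
Level flight ⇒ L = W = m·g = 14800 × 9.81 = 1.4519×10^5 N.
Dynamic pressure q = 0.5 × 0.736 × 205² = 15470 Pa.
Required CL = L/(qS) = 1.4519×10^5/(15470·27.4) = 0.3426.
CD = 0.0244 + 0.0516 × 0.3426² = 0.03046.
D = q·S·CD = 15470 × 27.4 × 0.03046 = 12910 N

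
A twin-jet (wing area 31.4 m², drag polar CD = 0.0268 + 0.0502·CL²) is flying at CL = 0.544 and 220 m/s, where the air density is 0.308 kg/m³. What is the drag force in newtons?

CD = 0.0268 + 0.0502 × 0.544² = 0.04166
D = ½ρv²S·CD = ½ × 0.308 × 220² × 31.4 × 0.04166 = 9750 N

D = 9750 N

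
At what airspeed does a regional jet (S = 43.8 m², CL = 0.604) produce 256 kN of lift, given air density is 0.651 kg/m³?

L = ½ρv²S·CL ⇒ v = √(2L/(ρ·S·CL))
v = √(2 × 2.56×10^5 / (0.651 × 43.8 × 0.604)) = √29730 = 172 m/s

v = 172 m/s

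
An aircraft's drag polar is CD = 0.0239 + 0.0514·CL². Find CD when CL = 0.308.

CD = 0.0288

CD = 0.0239 + 0.0514 × 0.308² = 0.0239 + 0.004876 = 0.0288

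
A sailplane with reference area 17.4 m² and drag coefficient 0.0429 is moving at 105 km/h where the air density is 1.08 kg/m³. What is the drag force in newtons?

Convert speed: v = 105 km/h ÷ 3.6 = 29.17 m/s.
D = ½ρv²S·CD = ½ × 1.08 × 29.17² × 17.4 × 0.0429 = 343 N

D = 343 N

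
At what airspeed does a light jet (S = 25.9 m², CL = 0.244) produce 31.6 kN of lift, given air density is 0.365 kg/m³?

L = ½ρv²S·CL ⇒ v = √(2L/(ρ·S·CL))
v = √(2 × 31600 / (0.365 × 25.9 × 0.244)) = √27400 = 166 m/s

v = 166 m/s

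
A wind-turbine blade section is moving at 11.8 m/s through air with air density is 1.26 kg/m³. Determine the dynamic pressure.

q = ½ρv² = ½ × 1.26 × 11.8² = 87.7 Pa

q = 87.7 Pa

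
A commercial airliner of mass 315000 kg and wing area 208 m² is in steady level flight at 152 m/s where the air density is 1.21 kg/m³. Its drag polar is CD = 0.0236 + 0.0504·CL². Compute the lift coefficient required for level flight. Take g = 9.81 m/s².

In steady level flight, lift balances weight: W = mg = 315000 × 9.81 = 3.0902×10^6 N.
q = ½ρv² = ½ × 1.21 × 152² = 13980 Pa.
CL = W/(q·S) = 3.0902×10^6 / (13980 × 208) = 1.063.

CL = 1.06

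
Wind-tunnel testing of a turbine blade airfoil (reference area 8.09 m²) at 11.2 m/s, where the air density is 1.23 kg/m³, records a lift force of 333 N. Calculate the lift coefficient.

CL = 0.534

From L = ½ρv²S·CL, rearranging gives CL = 2L/(ρv²S).
CL = 2 × 333 / (1.23 × 11.2² × 8.09) = 0.534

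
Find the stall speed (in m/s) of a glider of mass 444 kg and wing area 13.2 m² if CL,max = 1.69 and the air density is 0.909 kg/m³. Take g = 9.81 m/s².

V_stall = 20.7 m/s

Stall occurs when L = W at CL,max. W = mg = 444 × 9.81 = 4356 N.
From L = ½ρV²S·CL,max = W: V_stall = √(2W/(ρSCL,max)) = √(2·4356/(0.909·13.2·1.69))
V_stall = √429.6 = 20.7 m/s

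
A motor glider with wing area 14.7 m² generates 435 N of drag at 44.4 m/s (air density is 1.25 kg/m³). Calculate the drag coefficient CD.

CD = 0.024

From D = ½ρv²S·CD, rearranging gives CD = 2D/(ρv²S).
CD = 2 × 435 / (1.25 × 44.4² × 14.7) = 0.024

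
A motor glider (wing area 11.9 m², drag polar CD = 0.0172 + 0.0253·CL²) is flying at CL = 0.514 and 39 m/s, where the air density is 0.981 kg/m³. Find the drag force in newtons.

D = 212 N

CD = 0.0172 + 0.0253 × 0.514² = 0.02388
D = ½ρv²S·CD = ½ × 0.981 × 39² × 11.9 × 0.02388 = 212 N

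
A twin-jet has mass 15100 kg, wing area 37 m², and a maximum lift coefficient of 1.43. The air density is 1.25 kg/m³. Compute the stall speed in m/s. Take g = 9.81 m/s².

At stall, lift equals weight: L = W = m·g = 15100 × 9.81 = 1.481×10^5 N.
V_stall = √(2W/(ρ·S·CL,max)) = √(2 × 1.481×10^5 / (1.25 × 37 × 1.43))
V_stall = √4479 = 66.9 m/s

V_stall = 66.9 m/s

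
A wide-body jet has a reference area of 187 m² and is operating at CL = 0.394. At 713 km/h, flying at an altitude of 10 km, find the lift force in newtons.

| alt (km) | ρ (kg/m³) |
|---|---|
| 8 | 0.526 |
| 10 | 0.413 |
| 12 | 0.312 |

L = 5.97×10^5 N

At 10 km, from the table: ρ = 0.413 kg/m³.
Convert speed: v = 713 km/h ÷ 3.6 = 198.1 m/s.
Dynamic pressure q = ½ρv² = ½ × 0.413 × 198.1² = 8100 Pa.
L = q·S·CL = 8100 × 187 × 0.394 = 5.97×10^5 N ≈ 597 kN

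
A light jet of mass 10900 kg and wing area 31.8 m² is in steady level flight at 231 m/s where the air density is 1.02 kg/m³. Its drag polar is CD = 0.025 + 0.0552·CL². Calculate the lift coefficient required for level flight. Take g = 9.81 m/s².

CL = 0.124

Level flight ⇒ L = W = m·g = 10900 × 9.81 = 1.0693×10^5 N.
Dynamic pressure q = 0.5 × 1.02 × 231² = 27210 Pa.
Required CL = L/(qS) = 1.0693×10^5/(27210·31.8) = 0.1236.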